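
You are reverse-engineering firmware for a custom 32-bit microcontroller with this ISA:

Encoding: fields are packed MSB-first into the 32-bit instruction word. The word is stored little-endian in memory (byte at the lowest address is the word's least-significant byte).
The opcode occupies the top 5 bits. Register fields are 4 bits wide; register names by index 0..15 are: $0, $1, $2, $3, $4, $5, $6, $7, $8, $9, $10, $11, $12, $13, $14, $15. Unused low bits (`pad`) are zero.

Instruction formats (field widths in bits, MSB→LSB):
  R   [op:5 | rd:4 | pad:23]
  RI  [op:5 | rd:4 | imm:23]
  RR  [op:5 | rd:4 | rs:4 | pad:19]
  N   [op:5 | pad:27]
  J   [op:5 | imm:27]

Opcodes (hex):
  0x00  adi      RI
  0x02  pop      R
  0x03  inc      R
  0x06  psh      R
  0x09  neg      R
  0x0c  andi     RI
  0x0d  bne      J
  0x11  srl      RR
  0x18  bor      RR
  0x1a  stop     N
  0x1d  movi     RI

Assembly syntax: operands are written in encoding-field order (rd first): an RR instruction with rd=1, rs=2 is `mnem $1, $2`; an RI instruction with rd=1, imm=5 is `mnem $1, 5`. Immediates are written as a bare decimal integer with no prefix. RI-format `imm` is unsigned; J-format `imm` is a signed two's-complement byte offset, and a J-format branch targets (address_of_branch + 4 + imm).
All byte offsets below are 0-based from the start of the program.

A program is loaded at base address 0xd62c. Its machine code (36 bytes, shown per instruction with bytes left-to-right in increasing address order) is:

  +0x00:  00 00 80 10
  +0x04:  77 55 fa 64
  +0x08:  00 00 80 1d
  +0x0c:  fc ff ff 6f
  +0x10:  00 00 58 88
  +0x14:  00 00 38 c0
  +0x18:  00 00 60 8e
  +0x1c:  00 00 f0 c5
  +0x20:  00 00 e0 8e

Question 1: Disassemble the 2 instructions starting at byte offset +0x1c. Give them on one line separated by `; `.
[1c] 00 00 f0 c5 → 0xc5f00000
  opcode bits[31:27]=0x18: bor/RR
  rd@[26:23]=0xb ⇒ $11
  rs@[22:19]=0xe ⇒ $14
[20] 00 00 e0 8e → 0x8ee00000
  opcode bits[31:27]=0x11: srl/RR
  rd@[26:23]=0xd ⇒ $13
  rs@[22:19]=0xc ⇒ $12

bor $11, $14; srl $13, $12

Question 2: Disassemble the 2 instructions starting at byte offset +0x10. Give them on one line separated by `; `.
srl $0, $11; bor $0, $7

@+10  little-endian(00 00 58 88) = 0x88580000
  op=0x88580000>>27=0x11 ⇒ srl (RR)
  [26:23] rd=0 = $0
  [22:19] rs=11 = $11
@+14  little-endian(00 00 38 c0) = 0xc0380000
  op=0xc0380000>>27=0x18 ⇒ bor (RR)
  [26:23] rd=0 = $0
  [22:19] rs=7 = $7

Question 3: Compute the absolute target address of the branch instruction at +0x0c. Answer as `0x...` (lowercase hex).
+0x0c: fc ff ff 6f ⇒ word 0x6ffffffc (little)
  op=0x6ffffffc>>27=0xd ⇒ bne (J)
  imm: (w>>0)&0x7ffffff=0x7fffffc (s27→-4) → -4
  target = base 0xd62c + off 0x0c + 4 + imm -4 = 0xd638

0xd638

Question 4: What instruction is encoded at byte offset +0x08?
inc $11

off 0x08: read 00 00 80 1d as little → 0x1d800000
  op=0x1d800000>>27=0x3 ⇒ inc (R)
  rd: (w>>23)&0xf=0xb → $11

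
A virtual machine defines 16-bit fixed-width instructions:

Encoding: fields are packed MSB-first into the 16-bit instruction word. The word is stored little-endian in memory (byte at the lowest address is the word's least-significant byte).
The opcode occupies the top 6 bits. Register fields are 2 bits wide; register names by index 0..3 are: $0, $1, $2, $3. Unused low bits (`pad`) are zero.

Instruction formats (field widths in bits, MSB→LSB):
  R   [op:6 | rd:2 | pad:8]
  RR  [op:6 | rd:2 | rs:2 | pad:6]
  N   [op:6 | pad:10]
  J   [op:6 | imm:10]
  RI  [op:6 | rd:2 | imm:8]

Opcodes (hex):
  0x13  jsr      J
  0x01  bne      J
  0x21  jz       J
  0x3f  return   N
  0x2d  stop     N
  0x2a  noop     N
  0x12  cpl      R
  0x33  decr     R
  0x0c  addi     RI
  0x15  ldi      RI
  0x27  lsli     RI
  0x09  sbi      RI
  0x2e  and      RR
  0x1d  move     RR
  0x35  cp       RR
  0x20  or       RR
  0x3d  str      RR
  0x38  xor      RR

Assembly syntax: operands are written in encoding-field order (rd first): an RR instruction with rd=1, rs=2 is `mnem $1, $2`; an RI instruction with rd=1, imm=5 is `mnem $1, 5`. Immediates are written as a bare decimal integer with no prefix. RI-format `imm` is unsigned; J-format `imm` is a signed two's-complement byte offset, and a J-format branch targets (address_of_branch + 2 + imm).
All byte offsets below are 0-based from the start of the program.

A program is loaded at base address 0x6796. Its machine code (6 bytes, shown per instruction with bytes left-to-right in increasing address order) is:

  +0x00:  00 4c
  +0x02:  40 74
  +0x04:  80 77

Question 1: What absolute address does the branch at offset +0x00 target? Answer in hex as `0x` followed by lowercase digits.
0x6798

[00] 00 4c → 0x4c00
  op=0x4c00>>10=0x13 ⇒ jsr (J)
  imm@[9:0]=0x0 ⇒ 0
  target = base 0x6796 + off 0x00 + 2 + imm 0 = 0x6798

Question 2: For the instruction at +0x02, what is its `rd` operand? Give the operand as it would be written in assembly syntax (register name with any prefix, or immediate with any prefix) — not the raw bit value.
off 0x02: read 40 74 as little → 0x7440
  op=0x7440>>10=0x1d ⇒ move (RR)
  [9:8] rd=0 = $0
  [7:6] rs=1 = $1

$0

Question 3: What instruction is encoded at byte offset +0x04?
[04] 80 77 → 0x7780
  top 6b → 0x1d → move [RR]
  rd@[9:8]=0x3 ⇒ $3
  rs@[7:6]=0x2 ⇒ $2

move $3, $2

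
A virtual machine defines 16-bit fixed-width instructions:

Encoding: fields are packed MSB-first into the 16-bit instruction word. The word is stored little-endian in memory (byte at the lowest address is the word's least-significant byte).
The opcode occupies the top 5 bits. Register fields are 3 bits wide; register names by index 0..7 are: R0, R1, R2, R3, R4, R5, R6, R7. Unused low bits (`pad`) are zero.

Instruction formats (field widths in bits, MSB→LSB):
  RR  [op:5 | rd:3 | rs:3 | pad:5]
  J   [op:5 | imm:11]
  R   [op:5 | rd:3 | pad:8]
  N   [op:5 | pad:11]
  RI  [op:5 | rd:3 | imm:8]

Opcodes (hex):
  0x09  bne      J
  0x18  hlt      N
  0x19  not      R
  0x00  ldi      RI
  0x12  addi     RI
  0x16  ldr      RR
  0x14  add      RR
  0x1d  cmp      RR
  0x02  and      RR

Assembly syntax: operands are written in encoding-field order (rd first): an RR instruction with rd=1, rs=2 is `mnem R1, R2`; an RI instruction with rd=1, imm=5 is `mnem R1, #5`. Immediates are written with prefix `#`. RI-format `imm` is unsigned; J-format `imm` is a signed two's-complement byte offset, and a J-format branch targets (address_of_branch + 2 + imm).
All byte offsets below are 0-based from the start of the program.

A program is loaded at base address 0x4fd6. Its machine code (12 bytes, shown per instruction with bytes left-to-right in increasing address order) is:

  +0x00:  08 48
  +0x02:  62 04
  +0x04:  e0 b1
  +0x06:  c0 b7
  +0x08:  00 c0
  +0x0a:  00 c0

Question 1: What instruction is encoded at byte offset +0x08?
hlt

@+08  little-endian(00 c0) = 0xc000
  op=0xc000>>11=0x18 ⇒ hlt (N)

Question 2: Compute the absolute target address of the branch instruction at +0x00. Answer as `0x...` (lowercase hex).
0x4fe0

off 0x00: read 08 48 as little → 0x4808
  opcode bits[15:11]=0x9: bne/J
  imm@[10:0]=0x8 ⇒ #8
  target = base 0x4fd6 + off 0x00 + 2 + imm 8 = 0x4fe0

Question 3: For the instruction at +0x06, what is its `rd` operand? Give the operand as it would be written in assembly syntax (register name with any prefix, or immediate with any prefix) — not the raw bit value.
[06] c0 b7 → 0xb7c0
  op=0xb7c0>>11=0x16 ⇒ ldr (RR)
  rd: (w>>8)&0x7=0x7 → R7
  rs: (w>>5)&0x7=0x6 → R6

R7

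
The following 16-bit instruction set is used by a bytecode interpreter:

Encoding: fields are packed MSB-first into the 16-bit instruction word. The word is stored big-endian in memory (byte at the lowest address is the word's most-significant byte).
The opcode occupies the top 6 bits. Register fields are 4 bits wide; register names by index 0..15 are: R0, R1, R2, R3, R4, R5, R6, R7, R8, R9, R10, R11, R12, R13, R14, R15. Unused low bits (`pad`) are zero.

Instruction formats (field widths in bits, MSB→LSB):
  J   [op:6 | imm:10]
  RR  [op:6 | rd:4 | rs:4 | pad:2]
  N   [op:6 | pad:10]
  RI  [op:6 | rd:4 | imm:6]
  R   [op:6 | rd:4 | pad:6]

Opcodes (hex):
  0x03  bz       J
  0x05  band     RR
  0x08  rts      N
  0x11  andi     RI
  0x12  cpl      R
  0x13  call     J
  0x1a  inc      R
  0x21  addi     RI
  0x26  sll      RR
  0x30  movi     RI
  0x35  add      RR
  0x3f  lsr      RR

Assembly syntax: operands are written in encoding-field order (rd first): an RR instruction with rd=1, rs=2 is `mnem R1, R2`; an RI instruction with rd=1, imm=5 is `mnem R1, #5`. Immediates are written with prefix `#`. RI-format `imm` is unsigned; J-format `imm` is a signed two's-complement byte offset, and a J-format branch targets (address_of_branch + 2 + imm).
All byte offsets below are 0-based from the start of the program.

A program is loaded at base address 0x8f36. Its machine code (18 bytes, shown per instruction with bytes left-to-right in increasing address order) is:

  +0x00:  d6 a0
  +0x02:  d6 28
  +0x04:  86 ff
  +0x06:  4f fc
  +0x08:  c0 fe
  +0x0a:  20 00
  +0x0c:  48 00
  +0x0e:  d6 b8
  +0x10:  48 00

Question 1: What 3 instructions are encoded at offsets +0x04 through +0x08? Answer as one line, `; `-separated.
[04] 86 ff → 0x86ff
  op=0x86ff>>10=0x21 ⇒ addi (RI)
  rd: (w>>6)&0xf=0xb → R11
  imm: (w>>0)&0x3f=0x3f → #63
[06] 4f fc → 0x4ffc
  op=0x4ffc>>10=0x13 ⇒ call (J)
  imm: (w>>0)&0x3ff=0x3fc (s10→-4) → #-4
[08] c0 fe → 0xc0fe
  op=0xc0fe>>10=0x30 ⇒ movi (RI)
  rd: (w>>6)&0xf=0x3 → R3
  imm: (w>>0)&0x3f=0x3e → #62

addi R11, #63; call #-4; movi R3, #62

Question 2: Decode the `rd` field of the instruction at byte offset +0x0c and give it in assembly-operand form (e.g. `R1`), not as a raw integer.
R0

off 0x0c: read 48 00 as big → 0x4800
  opcode bits[15:10]=0x12: cpl/R
  rd@[9:6]=0x0 ⇒ R0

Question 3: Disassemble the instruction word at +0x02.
add R8, R10

+0x02: d6 28 ⇒ word 0xd628 (big)
  top 6b → 0x35 → add [RR]
  rd: (w>>6)&0xf=0x8 → R8
  rs: (w>>2)&0xf=0xa → R10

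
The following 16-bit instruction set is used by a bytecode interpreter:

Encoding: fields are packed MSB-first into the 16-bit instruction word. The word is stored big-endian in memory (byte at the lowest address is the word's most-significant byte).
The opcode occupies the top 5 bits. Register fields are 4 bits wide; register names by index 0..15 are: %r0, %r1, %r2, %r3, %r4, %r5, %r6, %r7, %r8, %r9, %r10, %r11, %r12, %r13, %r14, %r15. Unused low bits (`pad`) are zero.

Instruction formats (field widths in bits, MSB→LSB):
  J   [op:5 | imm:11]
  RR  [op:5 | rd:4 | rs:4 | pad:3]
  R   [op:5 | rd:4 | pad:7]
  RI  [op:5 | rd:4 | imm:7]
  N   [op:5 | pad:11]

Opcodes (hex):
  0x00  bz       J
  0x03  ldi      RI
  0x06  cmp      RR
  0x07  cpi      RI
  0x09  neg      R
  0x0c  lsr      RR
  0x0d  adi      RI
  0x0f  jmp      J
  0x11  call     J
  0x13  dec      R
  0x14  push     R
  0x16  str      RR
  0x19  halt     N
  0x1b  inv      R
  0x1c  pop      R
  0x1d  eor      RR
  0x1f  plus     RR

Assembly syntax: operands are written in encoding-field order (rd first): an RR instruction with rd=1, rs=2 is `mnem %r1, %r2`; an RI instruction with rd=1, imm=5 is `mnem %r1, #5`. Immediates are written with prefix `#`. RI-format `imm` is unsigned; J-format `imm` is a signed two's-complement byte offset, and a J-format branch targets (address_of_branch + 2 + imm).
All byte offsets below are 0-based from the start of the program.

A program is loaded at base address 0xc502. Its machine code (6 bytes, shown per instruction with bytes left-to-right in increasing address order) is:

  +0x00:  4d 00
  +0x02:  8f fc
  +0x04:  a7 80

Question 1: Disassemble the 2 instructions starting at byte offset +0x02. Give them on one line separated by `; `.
@+02  big-endian(8f fc) = 0x8ffc
  op=0x8ffc>>11=0x11 ⇒ call (J)
  imm: (w>>0)&0x7ff=0x7fc (s11→-4) → #-4
@+04  big-endian(a7 80) = 0xa780
  op=0xa780>>11=0x14 ⇒ push (R)
  rd: (w>>7)&0xf=0xf → %r15

call #-4; push %r15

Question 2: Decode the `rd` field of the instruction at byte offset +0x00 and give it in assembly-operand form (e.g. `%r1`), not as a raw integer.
+0x00: 4d 00 ⇒ word 0x4d00 (big)
  top 5b → 0x9 → neg [R]
  [10:7] rd=10 = %r10

%r10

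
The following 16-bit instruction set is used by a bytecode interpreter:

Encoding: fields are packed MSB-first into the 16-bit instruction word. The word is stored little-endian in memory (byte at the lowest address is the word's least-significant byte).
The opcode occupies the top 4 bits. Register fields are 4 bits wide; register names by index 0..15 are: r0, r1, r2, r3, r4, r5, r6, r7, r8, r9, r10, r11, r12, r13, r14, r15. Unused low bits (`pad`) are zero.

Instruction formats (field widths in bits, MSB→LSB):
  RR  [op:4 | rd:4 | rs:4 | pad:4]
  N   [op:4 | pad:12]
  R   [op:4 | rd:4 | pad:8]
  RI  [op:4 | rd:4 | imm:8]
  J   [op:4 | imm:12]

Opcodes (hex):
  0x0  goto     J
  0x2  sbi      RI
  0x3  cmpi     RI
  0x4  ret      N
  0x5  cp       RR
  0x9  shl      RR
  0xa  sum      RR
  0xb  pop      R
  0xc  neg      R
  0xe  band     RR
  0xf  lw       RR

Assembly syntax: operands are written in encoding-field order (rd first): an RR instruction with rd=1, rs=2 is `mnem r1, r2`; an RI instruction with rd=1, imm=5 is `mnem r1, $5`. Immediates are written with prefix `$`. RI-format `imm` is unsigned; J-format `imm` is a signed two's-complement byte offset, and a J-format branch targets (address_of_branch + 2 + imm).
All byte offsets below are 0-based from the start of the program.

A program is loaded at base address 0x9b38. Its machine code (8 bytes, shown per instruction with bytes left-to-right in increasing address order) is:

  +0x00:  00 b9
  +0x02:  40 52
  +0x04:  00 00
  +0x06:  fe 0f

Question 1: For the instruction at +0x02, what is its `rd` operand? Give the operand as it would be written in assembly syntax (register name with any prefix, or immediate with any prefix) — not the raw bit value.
r2

@+02  little-endian(40 52) = 0x5240
  op=0x5240>>12=0x5 ⇒ cp (RR)
  rd: (w>>8)&0xf=0x2 → r2
  rs: (w>>4)&0xf=0x4 → r4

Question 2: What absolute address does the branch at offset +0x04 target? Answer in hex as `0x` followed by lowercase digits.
0x9b3e

@+04  little-endian(00 00) = 0x0000
  top 4b → 0x0 → goto [J]
  imm@[11:0]=0x0 ⇒ $0
  target = base 0x9b38 + off 0x04 + 2 + imm 0 = 0x9b3e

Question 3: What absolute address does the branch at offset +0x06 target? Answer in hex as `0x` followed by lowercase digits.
0x9b3e

[06] fe 0f → 0x0ffe
  opcode bits[15:12]=0x0: goto/J
  imm: (w>>0)&0xfff=0xffe (s12→-2) → $-2
  target = base 0x9b38 + off 0x06 + 2 + imm -2 = 0x9b3e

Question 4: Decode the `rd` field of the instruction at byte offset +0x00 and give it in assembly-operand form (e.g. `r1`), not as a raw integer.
+0x00: 00 b9 ⇒ word 0xb900 (little)
  op=0xb900>>12=0xb ⇒ pop (R)
  rd: (w>>8)&0xf=0x9 → r9

r9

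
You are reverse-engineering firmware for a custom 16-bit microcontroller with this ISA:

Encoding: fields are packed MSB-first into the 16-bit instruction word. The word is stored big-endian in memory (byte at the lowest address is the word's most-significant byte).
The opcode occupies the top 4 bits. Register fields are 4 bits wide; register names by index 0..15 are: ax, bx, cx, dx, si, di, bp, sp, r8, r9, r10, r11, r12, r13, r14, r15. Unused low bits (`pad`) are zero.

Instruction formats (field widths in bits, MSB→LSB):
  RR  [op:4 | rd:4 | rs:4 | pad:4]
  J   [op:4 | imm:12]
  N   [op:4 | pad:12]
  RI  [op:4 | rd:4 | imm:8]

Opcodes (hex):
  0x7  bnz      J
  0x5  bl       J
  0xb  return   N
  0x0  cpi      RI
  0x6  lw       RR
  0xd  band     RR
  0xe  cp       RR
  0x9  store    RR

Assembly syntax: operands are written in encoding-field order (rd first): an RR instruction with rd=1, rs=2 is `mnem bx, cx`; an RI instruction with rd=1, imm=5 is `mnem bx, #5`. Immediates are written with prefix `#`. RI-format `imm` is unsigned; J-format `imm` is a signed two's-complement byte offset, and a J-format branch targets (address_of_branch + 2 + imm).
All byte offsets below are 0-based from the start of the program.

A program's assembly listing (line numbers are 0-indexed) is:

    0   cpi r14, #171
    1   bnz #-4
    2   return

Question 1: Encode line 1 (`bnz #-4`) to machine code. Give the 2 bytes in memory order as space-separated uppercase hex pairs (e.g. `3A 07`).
line 1 (bnz): pack op=0x7:4|imm=-4:12 = 0x7ffc; big→ 7f fc

7F FC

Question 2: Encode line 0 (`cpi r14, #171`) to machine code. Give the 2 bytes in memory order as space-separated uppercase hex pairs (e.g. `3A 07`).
0. cpi fields op=0x0:4|rd=14:4|imm=171:8 → word 0eabh → 0e ab

0E AB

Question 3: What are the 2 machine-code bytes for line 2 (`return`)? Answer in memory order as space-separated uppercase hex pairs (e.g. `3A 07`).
B0 00

L2: return op=0xb:4|pad=0:12 ⇒ 0xb000 ⇒ big b0 00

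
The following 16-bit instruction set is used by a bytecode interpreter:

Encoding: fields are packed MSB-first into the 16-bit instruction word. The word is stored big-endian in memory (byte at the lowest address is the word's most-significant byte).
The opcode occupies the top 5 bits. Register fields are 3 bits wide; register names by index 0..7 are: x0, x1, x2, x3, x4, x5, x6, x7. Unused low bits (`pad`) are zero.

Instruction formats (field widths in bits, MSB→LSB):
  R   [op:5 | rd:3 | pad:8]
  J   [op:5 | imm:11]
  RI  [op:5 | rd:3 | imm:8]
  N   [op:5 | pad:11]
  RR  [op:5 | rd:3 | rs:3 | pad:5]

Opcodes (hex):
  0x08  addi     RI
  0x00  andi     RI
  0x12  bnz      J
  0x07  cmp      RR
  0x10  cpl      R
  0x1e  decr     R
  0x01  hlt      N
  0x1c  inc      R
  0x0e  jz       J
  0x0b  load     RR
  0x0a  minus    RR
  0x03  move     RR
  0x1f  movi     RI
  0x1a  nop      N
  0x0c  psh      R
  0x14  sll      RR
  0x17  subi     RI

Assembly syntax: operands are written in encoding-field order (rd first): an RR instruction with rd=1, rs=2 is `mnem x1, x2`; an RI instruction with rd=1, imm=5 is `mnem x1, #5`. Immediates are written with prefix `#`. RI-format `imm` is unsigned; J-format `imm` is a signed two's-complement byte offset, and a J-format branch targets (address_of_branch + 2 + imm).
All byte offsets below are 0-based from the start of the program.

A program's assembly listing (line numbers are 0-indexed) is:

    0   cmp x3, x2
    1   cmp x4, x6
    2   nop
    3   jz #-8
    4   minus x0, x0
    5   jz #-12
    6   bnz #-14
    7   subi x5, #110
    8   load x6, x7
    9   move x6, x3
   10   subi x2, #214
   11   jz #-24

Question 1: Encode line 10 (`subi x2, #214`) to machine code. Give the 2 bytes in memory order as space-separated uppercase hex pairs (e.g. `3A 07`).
L10: subi op=0x17:5|rd=2:3|imm=214:8 ⇒ 0xbad6 ⇒ big ba d6

BA D6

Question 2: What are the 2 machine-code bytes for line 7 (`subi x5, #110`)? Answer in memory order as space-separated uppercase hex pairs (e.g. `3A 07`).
7. subi fields op=0x17:5|rd=5:3|imm=110:8 → word bd6eh → bd 6e

BD 6E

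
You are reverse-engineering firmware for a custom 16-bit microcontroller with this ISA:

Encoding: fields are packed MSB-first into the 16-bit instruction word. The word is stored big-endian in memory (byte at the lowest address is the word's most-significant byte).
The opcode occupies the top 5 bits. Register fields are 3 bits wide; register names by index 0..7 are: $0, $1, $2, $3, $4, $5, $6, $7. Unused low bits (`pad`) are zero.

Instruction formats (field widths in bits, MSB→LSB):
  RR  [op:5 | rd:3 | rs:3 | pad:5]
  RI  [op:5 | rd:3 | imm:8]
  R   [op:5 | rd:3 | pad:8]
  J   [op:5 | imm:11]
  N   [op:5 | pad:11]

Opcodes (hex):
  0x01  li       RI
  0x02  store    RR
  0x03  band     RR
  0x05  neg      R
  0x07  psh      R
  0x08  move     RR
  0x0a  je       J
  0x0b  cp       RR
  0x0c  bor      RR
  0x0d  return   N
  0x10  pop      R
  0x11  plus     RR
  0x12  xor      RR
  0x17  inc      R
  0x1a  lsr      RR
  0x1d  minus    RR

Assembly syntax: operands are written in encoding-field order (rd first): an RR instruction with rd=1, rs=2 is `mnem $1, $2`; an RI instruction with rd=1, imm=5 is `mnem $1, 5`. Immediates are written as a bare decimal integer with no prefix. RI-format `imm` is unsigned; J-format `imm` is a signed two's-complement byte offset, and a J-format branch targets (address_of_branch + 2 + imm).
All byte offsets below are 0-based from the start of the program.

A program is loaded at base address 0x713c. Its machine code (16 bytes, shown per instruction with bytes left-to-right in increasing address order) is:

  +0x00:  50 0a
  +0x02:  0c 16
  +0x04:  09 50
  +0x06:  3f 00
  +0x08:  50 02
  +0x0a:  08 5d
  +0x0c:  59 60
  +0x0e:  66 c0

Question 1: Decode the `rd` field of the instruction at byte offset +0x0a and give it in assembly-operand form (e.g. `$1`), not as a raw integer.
[0a] 08 5d → 0x085d
  op=0x085d>>11=0x1 ⇒ li (RI)
  rd@[10:8]=0x0 ⇒ $0
  imm@[7:0]=0x5d ⇒ 93

$0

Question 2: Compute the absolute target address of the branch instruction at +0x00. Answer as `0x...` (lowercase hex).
0x7148

@+00  big-endian(50 0a) = 0x500a
  opcode bits[15:11]=0xa: je/J
  imm@[10:0]=0xa ⇒ 10
  target = base 0x713c + off 0x00 + 2 + imm 10 = 0x7148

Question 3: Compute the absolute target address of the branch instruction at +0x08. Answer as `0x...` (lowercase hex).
+0x08: 50 02 ⇒ word 0x5002 (big)
  top 5b → 0xa → je [J]
  imm@[10:0]=0x2 ⇒ 2
  target = base 0x713c + off 0x08 + 2 + imm 2 = 0x7148

0x7148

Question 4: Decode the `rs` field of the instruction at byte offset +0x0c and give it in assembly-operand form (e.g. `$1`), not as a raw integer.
@+0c  big-endian(59 60) = 0x5960
  top 5b → 0xb → cp [RR]
  [10:8] rd=1 = $1
  [7:5] rs=3 = $3

$3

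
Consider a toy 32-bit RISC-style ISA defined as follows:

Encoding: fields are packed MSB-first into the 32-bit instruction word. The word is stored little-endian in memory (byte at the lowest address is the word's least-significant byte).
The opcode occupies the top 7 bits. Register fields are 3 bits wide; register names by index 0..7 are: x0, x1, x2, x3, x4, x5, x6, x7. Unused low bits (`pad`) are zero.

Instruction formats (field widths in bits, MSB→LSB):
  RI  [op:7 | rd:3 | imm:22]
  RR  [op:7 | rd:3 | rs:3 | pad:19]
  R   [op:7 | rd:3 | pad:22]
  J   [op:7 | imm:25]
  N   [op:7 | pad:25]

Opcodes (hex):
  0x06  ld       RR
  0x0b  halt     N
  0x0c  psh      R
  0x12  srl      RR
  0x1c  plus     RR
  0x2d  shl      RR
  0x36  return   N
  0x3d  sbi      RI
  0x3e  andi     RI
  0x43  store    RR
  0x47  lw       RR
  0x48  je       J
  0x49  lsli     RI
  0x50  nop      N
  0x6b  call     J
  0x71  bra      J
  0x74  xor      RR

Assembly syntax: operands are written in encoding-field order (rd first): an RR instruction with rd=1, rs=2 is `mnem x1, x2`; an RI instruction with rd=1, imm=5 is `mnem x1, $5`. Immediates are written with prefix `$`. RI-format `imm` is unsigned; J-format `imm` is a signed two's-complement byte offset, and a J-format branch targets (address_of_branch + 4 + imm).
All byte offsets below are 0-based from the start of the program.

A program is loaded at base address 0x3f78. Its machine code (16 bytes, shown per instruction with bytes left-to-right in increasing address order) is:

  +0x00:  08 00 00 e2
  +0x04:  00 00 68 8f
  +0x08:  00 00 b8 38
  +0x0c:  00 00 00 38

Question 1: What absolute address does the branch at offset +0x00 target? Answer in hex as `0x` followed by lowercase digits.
0x3f84

+0x00: 08 00 00 e2 ⇒ word 0xe2000008 (little)
  opcode bits[31:25]=0x71: bra/J
  imm@[24:0]=0x8 ⇒ $8
  target = base 0x3f78 + off 0x00 + 4 + imm 8 = 0x3f84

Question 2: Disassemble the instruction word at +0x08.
plus x2, x7

+0x08: 00 00 b8 38 ⇒ word 0x38b80000 (little)
  top 7b → 0x1c → plus [RR]
  rd@[24:22]=0x2 ⇒ x2
  rs@[21:19]=0x7 ⇒ x7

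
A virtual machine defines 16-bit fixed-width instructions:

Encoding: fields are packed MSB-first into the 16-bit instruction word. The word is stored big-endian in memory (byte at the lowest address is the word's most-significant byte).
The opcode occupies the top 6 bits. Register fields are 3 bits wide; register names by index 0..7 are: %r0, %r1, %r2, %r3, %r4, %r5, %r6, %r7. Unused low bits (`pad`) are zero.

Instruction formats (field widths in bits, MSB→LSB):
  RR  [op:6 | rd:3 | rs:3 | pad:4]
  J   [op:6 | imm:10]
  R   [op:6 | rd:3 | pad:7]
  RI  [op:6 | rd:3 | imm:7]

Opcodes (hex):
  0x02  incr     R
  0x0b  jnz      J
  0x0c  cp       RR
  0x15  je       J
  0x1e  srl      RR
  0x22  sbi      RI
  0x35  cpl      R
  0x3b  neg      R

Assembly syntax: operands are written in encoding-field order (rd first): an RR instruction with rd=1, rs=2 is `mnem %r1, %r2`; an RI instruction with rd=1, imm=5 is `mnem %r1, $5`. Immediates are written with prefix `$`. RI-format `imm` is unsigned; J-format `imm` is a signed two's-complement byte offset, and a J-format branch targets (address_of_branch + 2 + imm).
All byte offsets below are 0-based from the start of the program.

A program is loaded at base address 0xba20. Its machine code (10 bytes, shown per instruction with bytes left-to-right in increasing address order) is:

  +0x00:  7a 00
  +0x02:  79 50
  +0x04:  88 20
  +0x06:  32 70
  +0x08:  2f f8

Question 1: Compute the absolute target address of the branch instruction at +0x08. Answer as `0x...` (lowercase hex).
0xba22

off 0x08: read 2f f8 as big → 0x2ff8
  op=0x2ff8>>10=0xb ⇒ jnz (J)
  imm: (w>>0)&0x3ff=0x3f8 (s10→-8) → $-8
  target = base 0xba20 + off 0x08 + 2 + imm -8 = 0xba22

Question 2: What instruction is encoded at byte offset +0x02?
srl %r2, %r5

off 0x02: read 79 50 as big → 0x7950
  top 6b → 0x1e → srl [RR]
  rd@[9:7]=0x2 ⇒ %r2
  rs@[6:4]=0x5 ⇒ %r5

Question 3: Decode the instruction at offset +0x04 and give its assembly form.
off 0x04: read 88 20 as big → 0x8820
  top 6b → 0x22 → sbi [RI]
  [9:7] rd=0 = %r0
  [6:0] imm=32 = $32

sbi %r0, $32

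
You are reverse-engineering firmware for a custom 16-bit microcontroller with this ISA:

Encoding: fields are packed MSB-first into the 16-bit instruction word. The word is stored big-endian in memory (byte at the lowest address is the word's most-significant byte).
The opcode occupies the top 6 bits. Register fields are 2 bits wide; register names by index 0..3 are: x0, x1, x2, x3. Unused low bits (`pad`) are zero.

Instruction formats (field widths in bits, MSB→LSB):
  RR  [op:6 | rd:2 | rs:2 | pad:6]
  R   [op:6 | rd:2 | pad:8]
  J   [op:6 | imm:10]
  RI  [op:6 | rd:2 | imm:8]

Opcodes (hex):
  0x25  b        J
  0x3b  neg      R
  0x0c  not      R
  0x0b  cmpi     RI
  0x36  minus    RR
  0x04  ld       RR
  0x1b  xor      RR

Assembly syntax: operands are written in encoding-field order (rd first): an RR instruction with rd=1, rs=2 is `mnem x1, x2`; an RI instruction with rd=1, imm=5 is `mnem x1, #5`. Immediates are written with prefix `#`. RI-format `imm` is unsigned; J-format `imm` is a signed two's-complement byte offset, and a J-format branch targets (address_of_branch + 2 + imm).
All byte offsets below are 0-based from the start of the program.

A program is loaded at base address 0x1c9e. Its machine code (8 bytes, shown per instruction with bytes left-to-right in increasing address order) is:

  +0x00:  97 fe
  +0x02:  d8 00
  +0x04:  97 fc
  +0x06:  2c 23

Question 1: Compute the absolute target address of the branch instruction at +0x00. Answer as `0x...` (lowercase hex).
off 0x00: read 97 fe as big → 0x97fe
  op=0x97fe>>10=0x25 ⇒ b (J)
  imm@[9:0]=0x3fe (s10→-2) ⇒ #-2
  target = base 0x1c9e + off 0x00 + 2 + imm -2 = 0x1c9e

0x1c9e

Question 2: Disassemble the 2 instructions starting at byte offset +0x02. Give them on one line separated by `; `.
minus x0, x0; b #-4

[02] d8 00 → 0xd800
  top 6b → 0x36 → minus [RR]
  [9:8] rd=0 = x0
  [7:6] rs=0 = x0
[04] 97 fc → 0x97fc
  top 6b → 0x25 → b [J]
  [9:0] imm=1020 (s10→-4) = #-4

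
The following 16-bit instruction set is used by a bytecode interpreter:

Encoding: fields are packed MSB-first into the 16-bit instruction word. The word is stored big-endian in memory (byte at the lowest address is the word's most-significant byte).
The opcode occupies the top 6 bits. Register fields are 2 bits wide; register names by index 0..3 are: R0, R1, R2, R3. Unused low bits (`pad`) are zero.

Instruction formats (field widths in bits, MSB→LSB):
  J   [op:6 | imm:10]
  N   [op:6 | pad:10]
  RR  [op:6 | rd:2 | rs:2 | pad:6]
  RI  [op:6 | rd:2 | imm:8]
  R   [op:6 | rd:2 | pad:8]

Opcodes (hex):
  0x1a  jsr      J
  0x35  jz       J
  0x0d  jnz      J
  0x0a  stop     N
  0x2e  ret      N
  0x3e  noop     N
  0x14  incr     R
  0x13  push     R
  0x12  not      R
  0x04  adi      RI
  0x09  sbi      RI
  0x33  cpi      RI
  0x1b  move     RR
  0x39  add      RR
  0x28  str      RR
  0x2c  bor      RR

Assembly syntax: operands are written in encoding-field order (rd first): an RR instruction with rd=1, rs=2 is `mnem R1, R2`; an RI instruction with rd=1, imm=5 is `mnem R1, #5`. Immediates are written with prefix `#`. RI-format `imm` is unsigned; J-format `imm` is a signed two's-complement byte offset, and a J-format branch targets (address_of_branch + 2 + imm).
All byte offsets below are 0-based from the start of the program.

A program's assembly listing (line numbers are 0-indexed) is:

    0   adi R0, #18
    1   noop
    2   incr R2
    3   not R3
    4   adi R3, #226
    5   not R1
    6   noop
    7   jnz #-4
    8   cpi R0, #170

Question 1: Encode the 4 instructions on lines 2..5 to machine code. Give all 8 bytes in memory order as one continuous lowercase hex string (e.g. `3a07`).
2. incr fields op=0x14:6|rd=2:2|pad=0:8 → word 5200h → 52 00
3. not fields op=0x12:6|rd=3:2|pad=0:8 → word 4b00h → 4b 00
4. adi fields op=0x4:6|rd=3:2|imm=226:8 → word 13e2h → 13 e2
5. not fields op=0x12:6|rd=1:2|pad=0:8 → word 4900h → 49 00

52004b0013e24900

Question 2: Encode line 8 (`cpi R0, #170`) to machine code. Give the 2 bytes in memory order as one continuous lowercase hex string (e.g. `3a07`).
8. cpi fields op=0x33:6|rd=0:2|imm=170:8 → word ccaah → cc aa

ccaa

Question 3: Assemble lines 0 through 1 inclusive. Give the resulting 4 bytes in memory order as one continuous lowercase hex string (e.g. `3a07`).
1012f800

line 0 (adi): pack op=0x4:6|rd=0:2|imm=18:8 = 0x1012; big→ 10 12
line 1 (noop): pack op=0x3e:6|pad=0:10 = 0xf800; big→ f8 00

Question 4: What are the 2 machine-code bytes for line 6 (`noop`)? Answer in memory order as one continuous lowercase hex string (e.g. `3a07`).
f800

6. noop fields op=0x3e:6|pad=0:10 → word f800h → f8 00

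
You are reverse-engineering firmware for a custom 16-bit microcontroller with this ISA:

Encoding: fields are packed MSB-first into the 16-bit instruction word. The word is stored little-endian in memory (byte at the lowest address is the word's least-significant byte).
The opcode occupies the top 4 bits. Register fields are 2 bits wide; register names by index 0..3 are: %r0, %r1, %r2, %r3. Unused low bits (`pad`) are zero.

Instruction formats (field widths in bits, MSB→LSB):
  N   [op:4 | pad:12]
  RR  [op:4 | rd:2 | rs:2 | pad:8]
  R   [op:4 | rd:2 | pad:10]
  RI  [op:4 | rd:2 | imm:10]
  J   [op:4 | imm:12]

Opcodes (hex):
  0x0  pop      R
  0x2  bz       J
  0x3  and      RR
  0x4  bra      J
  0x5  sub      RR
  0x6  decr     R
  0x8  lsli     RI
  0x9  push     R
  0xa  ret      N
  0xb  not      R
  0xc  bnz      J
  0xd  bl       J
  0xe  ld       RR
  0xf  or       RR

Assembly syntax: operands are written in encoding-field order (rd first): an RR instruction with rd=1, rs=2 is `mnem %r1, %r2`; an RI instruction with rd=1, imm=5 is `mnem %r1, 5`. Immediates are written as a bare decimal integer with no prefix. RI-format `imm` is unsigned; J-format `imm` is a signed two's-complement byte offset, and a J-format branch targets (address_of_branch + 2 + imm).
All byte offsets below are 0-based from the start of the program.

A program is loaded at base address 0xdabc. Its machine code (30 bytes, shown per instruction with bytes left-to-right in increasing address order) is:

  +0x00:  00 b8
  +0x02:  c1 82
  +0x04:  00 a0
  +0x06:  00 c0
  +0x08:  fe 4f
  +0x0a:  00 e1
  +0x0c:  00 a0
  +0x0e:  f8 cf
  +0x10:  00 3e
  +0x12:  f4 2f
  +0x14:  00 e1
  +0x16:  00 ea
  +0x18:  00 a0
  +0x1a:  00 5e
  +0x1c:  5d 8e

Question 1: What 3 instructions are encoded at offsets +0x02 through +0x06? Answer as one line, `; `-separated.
[02] c1 82 → 0x82c1
  opcode bits[15:12]=0x8: lsli/RI
  [11:10] rd=0 = %r0
  [9:0] imm=705 = 705
[04] 00 a0 → 0xa000
  opcode bits[15:12]=0xa: ret/N
[06] 00 c0 → 0xc000
  opcode bits[15:12]=0xc: bnz/J
  [11:0] imm=0 = 0

lsli %r0, 705; ret; bnz 0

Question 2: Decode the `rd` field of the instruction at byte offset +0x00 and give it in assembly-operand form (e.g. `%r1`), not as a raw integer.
[00] 00 b8 → 0xb800
  opcode bits[15:12]=0xb: not/R
  rd@[11:10]=0x2 ⇒ %r2

%r2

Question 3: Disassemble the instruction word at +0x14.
+0x14: 00 e1 ⇒ word 0xe100 (little)
  top 4b → 0xe → ld [RR]
  [11:10] rd=0 = %r0
  [9:8] rs=1 = %r1

ld %r0, %r1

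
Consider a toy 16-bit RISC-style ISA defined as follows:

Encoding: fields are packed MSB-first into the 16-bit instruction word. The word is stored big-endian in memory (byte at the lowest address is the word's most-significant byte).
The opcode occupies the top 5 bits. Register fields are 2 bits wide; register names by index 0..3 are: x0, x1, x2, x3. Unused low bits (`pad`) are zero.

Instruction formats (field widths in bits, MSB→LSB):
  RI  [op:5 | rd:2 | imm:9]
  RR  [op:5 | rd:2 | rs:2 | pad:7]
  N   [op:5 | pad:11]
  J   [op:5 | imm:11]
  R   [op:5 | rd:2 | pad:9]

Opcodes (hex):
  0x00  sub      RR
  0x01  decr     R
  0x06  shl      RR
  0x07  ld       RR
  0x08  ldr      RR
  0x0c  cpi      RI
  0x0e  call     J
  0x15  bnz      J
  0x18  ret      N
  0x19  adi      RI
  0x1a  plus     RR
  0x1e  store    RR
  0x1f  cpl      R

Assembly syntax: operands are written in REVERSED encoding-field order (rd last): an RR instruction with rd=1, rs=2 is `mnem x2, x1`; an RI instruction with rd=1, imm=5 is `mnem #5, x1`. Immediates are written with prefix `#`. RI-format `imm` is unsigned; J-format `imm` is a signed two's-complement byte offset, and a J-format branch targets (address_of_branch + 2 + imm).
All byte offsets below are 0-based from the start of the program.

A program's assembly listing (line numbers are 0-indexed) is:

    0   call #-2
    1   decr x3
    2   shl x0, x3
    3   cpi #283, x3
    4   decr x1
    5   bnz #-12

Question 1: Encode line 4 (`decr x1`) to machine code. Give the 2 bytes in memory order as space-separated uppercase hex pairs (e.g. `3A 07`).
4. decr fields op=0x1:5|rd=1:2|pad=0:9 → word 0a00h → 0a 00

0A 00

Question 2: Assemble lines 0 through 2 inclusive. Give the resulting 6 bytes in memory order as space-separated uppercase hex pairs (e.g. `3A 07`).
L0: call op=0xe:5|imm=-2:11 ⇒ 0x77fe ⇒ big 77 fe
L1: decr op=0x1:5|rd=3:2|pad=0:9 ⇒ 0x0e00 ⇒ big 0e 00
L2: shl op=0x6:5|rd=3:2|rs=0:2|pad=0:7 ⇒ 0x3600 ⇒ big 36 00

77 FE 0E 00 36 00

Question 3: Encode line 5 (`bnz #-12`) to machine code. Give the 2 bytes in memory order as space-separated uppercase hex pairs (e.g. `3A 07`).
L5: bnz op=0x15:5|imm=-12:11 ⇒ 0xaff4 ⇒ big af f4

AF F4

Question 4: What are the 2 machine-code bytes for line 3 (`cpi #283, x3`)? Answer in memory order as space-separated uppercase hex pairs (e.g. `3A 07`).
line 3 (cpi): pack op=0xc:5|rd=3:2|imm=283:9 = 0x671b; big→ 67 1b

67 1B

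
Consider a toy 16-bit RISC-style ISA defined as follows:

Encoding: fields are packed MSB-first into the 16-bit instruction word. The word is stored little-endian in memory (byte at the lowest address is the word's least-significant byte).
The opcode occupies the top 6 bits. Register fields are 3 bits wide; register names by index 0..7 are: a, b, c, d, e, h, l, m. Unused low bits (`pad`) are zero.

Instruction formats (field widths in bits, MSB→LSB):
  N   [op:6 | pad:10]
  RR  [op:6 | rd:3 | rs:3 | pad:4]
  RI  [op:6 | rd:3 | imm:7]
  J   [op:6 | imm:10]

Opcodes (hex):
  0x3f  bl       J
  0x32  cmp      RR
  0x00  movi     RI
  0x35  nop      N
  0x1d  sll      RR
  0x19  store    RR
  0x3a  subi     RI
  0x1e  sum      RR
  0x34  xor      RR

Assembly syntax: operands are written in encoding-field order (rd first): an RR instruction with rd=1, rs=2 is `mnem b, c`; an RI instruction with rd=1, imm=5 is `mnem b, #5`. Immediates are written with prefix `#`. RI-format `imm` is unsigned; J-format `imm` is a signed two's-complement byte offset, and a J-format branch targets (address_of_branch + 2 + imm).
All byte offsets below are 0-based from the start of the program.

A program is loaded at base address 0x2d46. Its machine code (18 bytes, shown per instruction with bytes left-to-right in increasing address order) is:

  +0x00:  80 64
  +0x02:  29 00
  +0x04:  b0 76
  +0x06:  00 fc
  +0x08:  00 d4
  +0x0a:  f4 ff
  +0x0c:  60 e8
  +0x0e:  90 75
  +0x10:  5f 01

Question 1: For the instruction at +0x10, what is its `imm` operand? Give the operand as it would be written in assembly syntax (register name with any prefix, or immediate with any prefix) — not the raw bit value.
#95

[10] 5f 01 → 0x015f
  top 6b → 0x0 → movi [RI]
  [9:7] rd=2 = c
  [6:0] imm=95 = #95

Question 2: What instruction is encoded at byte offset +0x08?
nop

off 0x08: read 00 d4 as little → 0xd400
  opcode bits[15:10]=0x35: nop/N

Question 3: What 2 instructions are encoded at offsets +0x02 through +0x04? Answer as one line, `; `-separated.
movi a, #41; sll h, d

[02] 29 00 → 0x0029
  top 6b → 0x0 → movi [RI]
  rd@[9:7]=0x0 ⇒ a
  imm@[6:0]=0x29 ⇒ #41
[04] b0 76 → 0x76b0
  top 6b → 0x1d → sll [RR]
  rd@[9:7]=0x5 ⇒ h
  rs@[6:4]=0x3 ⇒ d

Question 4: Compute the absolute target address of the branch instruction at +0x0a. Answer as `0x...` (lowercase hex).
off 0x0a: read f4 ff as little → 0xfff4
  top 6b → 0x3f → bl [J]
  [9:0] imm=1012 (s10→-12) = #-12
  target = base 0x2d46 + off 0x0a + 2 + imm -12 = 0x2d46

0x2d46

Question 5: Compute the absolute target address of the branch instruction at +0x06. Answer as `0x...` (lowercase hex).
0x2d4e

@+06  little-endian(00 fc) = 0xfc00
  op=0xfc00>>10=0x3f ⇒ bl (J)
  imm: (w>>0)&0x3ff=0x0 → #0
  target = base 0x2d46 + off 0x06 + 2 + imm 0 = 0x2d4e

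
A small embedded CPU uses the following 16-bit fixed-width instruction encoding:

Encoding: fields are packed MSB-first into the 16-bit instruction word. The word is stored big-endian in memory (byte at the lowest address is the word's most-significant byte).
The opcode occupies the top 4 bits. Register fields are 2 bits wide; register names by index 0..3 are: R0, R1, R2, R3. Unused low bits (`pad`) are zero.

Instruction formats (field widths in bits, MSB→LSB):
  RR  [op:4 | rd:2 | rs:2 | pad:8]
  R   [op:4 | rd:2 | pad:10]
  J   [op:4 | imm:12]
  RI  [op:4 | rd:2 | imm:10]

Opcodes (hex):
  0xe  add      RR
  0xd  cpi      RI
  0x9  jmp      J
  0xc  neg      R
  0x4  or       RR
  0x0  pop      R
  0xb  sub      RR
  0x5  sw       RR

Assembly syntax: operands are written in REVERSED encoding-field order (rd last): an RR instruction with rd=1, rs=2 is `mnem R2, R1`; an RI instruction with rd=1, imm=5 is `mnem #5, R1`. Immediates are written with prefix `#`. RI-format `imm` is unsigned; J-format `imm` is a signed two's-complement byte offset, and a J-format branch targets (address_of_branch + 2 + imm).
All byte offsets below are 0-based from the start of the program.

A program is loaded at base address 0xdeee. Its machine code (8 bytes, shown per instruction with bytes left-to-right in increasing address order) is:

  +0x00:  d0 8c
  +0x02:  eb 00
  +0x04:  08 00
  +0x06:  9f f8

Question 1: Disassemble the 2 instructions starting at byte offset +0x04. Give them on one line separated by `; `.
+0x04: 08 00 ⇒ word 0x0800 (big)
  top 4b → 0x0 → pop [R]
  [11:10] rd=2 = R2
+0x06: 9f f8 ⇒ word 0x9ff8 (big)
  top 4b → 0x9 → jmp [J]
  [11:0] imm=4088 (s12→-8) = #-8

pop R2; jmp #-8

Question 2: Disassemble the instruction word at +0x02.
add R3, R2

+0x02: eb 00 ⇒ word 0xeb00 (big)
  opcode bits[15:12]=0xe: add/RR
  [11:10] rd=2 = R2
  [9:8] rs=3 = R3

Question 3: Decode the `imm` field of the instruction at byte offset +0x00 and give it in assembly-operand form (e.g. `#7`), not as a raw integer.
+0x00: d0 8c ⇒ word 0xd08c (big)
  opcode bits[15:12]=0xd: cpi/RI
  [11:10] rd=0 = R0
  [9:0] imm=140 = #140

#140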